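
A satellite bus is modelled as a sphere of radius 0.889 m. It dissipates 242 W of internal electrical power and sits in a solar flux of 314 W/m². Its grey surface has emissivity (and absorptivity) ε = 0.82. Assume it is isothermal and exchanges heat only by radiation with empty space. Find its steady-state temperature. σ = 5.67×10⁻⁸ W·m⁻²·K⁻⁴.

T ≈ 209 K

At steady state, absorbed solar power + internal power = radiated power.
Absorbed: α·S·A_cross = 0.82·314·2.483 = 639.3 W (cross-section πr²).
Total input = 639.3 + 242 = 881.3 W.
Radiated: εσ·A_surf·T⁴ with A_surf = 4πr² = 9.931 m².
T⁴ = 881.3/(0.82·5.67×10⁻⁸·9.931) = 1.909×10⁹ K⁴.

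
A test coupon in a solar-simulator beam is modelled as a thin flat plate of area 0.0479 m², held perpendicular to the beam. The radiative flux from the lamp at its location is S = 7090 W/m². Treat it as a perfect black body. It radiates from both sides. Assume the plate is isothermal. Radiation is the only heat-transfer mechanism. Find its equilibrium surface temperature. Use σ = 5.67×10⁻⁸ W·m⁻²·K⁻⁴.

T ≈ 500 K

At equilibrium, absorbed power = emitted power.
Absorbing cross-section = A = 0.04790 m²; emitting surface = 2A = 0.09580 m² (ratio 2).
S·A_cross = εσ·A_surf·T⁴  ⇒  T⁴ = S/(2σ).
T⁴ = 1.00·7090/(2·5.67×10⁻⁸) = 6.252×10¹⁰ K⁴.
T = (6.252×10¹⁰)^(1/4).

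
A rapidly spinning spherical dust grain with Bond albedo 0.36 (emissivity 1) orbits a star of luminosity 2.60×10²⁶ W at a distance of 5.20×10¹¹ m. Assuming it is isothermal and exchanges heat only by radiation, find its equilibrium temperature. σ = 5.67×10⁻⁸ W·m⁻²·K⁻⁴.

T ≈ 121 K

First find the stellar flux at distance d: S = L/(4πd²) = 2.60×10²⁶/(4π·(5.20×10¹¹)²) = 76.52 W/m².
For an isothermal sphere, absorbed (1−a)S·πr² = emitted σ·4πr²·T⁴, so T⁴ = (1−a)S/(4σ).
T⁴ = 0.640·76.52/(4·5.67×10⁻⁸) = 2.159×10⁸ K⁴.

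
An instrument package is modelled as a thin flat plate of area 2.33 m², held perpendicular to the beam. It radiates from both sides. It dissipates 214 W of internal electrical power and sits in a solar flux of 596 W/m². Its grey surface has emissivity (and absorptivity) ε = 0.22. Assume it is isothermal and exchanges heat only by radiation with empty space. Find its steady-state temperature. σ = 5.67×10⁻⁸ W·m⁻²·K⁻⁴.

T ≈ 307 K

At steady state, absorbed solar power + internal power = radiated power.
Absorbed: α·S·A_cross = 0.22·596·2.330 = 305.5 W (cross-section A).
Total input = 305.5 + 214 = 519.5 W.
Radiated: εσ·A_surf·T⁴ with A_surf = 2A = 4.660 m².
T⁴ = 519.5/(0.22·5.67×10⁻⁸·4.660) = 8.937×10⁹ K⁴.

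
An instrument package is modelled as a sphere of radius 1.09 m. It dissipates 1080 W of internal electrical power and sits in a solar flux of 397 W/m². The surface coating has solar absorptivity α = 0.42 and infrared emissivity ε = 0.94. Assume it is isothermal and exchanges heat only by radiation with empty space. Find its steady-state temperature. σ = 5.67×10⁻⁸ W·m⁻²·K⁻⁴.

T ≈ 215 K

At steady state, absorbed solar power + internal power = radiated power.
Absorbed: α·S·A_cross = 0.42·397·3.733 = 622.4 W (cross-section πr²).
Total input = 622.4 + 1080 = 1702 W.
Radiated: εσ·A_surf·T⁴ with A_surf = 4πr² = 14.93 m².
T⁴ = 1702/(0.94·5.67×10⁻⁸·14.93) = 2.139×10⁹ K⁴.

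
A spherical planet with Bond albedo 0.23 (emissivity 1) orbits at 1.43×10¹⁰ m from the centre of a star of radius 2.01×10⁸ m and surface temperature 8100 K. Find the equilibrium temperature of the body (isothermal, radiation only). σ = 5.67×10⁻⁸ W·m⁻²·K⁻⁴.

T ≈ 636 K

The star's surface emits σT_*⁴; at distance d the flux is S = σT_*⁴(R_*/d)².
S = 5.67×10⁻⁸·(8100)⁴·(2.01×10⁸/1.43×10¹⁰)² = 48220 W/m².
For an isothermal sphere T⁴ = (1−a)S/(4σ) = 1.637×10¹¹ K⁴.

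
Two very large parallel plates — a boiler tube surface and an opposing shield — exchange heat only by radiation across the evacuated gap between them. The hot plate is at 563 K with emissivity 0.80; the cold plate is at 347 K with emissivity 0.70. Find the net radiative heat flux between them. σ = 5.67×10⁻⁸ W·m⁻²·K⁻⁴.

q ≈ 2900 W/m²

For two infinite grey parallel plates, q = σ(T₁⁴ − T₂⁴)/(1/ε₁ + 1/ε₂ − 1).
T₁⁴ − T₂⁴ = 1.005×10¹¹ − 1.450×10¹⁰ = 8.597×10¹⁰ K⁴.
1/ε₁ + 1/ε₂ − 1 = 1.250 + 1.429 − 1 = 1.679.
q = 5.67×10⁻⁸ × 8.597×10¹⁰ / 1.679.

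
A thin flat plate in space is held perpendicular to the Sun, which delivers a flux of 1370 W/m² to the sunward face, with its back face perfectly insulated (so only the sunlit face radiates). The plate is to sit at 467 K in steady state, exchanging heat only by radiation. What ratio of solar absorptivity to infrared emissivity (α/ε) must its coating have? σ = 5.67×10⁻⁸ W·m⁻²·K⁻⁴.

α/ε ≈ 1.97

Balance: αS·A = εσ·1A·T⁴ ⇒ α/ε = σT⁴/S.
α/ε = 5.67×10⁻⁸·(467)⁴/1370 = 5.67×10⁻⁸·4.756×10¹⁰/1370.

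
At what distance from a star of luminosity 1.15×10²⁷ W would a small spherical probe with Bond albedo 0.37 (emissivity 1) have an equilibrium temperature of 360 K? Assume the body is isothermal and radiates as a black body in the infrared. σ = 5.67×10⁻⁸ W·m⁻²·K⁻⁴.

For an isothermal black-emitting sphere, (1−a)S·πr² = σ·4πr²·T⁴ ⇒ S = 4σT⁴/(1−a).
S = 4·5.67×10⁻⁸·(360)⁴/0.630 = 6047 W/m².
Flux falls as S = L/(4πd²), so d = √(L/(4πS)) = √(1.15×10²⁷/(4π·6047)).

d ≈ 1.23×10¹¹ m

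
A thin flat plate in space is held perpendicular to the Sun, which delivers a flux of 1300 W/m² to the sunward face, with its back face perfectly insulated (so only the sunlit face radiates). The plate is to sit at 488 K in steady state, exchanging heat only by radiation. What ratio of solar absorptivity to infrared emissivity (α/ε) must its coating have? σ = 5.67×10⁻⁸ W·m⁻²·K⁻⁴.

Balance: αS·A = εσ·1A·T⁴ ⇒ α/ε = σT⁴/S.
α/ε = 5.67×10⁻⁸·(488)⁴/1300 = 5.67×10⁻⁸·5.671×10¹⁰/1300.

α/ε ≈ 2.47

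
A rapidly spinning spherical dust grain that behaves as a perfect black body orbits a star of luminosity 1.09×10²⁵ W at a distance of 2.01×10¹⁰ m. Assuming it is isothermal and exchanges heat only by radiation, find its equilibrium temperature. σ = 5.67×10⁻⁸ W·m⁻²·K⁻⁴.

First find the stellar flux at distance d: S = L/(4πd²) = 1.09×10²⁵/(4π·(2.01×10¹⁰)²) = 2147 W/m².
For an isothermal sphere, absorbed (1−a)S·πr² = emitted σ·4πr²·T⁴, so T⁴ = (1−a)S/(4σ).
T⁴ = 1.00·2147/(4·5.67×10⁻⁸) = 9.466×10⁹ K⁴.

T ≈ 312 K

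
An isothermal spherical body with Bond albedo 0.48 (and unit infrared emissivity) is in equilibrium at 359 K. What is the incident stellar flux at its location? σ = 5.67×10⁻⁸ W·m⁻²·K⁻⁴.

(1−a)S·πr² = σ·4πr²·T⁴ ⇒ S = 4σT⁴/(1−a).
S = 4·5.67×10⁻⁸·1.661×10¹⁰/0.520.

S ≈ 7240 W/m²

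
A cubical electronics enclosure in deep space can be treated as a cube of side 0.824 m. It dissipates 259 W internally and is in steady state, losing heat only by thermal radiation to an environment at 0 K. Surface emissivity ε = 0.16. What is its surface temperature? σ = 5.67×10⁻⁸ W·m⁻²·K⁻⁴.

Steady state: internal power = radiated power, P = εσA T⁴.
Radiating area A = 6L² = 4.074 m².
T⁴ = P/(εσA) = 259/(0.16·5.67×10⁻⁸·4.074) = 7.008×10⁹ K⁴.
T = (7.008×10⁹)^(1/4).

T ≈ 289 K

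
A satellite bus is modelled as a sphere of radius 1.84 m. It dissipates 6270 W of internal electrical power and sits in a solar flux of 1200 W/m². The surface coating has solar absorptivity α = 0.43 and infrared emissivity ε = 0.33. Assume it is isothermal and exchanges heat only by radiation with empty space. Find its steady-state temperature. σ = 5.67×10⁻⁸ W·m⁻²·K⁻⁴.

T ≈ 349 K

At steady state, absorbed solar power + internal power = radiated power.
Absorbed: α·S·A_cross = 0.43·1200·10.64 = 5488 W (cross-section πr²).
Total input = 5488 + 6270 = 11760 W.
Radiated: εσ·A_surf·T⁴ with A_surf = 4πr² = 42.54 m².
T⁴ = 11760/(0.33·5.67×10⁻⁸·42.54) = 1.477×10¹⁰ K⁴.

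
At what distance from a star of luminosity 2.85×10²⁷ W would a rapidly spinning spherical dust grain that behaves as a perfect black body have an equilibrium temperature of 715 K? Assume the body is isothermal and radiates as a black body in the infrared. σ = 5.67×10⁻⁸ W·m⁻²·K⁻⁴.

For an isothermal black-emitting sphere, (1−a)S·πr² = σ·4πr²·T⁴ ⇒ S = 4σT⁴/(1−a).
S = 4·5.67×10⁻⁸·(715)⁴/1.00 = 59270 W/m².
Flux falls as S = L/(4πd²), so d = √(L/(4πS)) = √(2.85×10²⁷/(4π·59270)).

d ≈ 6.19×10¹⁰ m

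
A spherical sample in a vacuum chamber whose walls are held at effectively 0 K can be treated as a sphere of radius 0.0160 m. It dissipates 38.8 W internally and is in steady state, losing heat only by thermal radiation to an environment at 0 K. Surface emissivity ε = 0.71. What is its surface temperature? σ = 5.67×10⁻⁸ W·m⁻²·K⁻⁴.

T ≈ 740 K

Steady state: internal power = radiated power, P = εσA T⁴.
Radiating area A = 4πr² = 0.003217 m².
T⁴ = P/(εσA) = 38.8/(0.71·5.67×10⁻⁸·0.003217) = 2.996×10¹¹ K⁴.
T = (2.996×10¹¹)^(1/4).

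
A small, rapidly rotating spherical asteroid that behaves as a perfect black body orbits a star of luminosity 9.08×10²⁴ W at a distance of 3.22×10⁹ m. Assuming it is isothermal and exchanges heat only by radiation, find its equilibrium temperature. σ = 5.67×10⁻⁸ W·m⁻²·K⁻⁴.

T ≈ 745 K

First find the stellar flux at distance d: S = L/(4πd²) = 9.08×10²⁴/(4π·(3.22×10⁹)²) = 69690 W/m².
For an isothermal sphere, absorbed (1−a)S·πr² = emitted σ·4πr²·T⁴, so T⁴ = (1−a)S/(4σ).
T⁴ = 1.00·69690/(4·5.67×10⁻⁸) = 3.073×10¹¹ K⁴.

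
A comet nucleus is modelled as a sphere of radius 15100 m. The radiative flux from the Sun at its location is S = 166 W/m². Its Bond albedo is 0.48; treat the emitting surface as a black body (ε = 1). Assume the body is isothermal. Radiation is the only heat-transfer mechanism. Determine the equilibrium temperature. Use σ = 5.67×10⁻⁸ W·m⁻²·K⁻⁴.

T ≈ 140 K

At equilibrium, absorbed power = emitted power.
Absorbing cross-section = πr² = 7.163×10⁸ m²; emitting surface = 4πr² = 2.865×10⁹ m² (ratio 4).
(1−a)S·A_cross = εσ·A_surf·T⁴  ⇒  T⁴ = (1−a)S/(4σ).
T⁴ = 0.520·166/(4·5.67×10⁻⁸) = 3.806×10⁸ K⁴.
T = (3.806×10⁸)^(1/4).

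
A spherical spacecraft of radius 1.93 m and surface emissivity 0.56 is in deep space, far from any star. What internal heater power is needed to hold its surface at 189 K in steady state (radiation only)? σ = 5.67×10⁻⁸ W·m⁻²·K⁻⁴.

P = εσ·4πr²·T⁴.
4πr² = 46.81 m²; T⁴ = 1.276×10⁹ K⁴.
P = 0.56·5.67×10⁻⁸·46.81·1.276×10⁹.

P ≈ 1900 W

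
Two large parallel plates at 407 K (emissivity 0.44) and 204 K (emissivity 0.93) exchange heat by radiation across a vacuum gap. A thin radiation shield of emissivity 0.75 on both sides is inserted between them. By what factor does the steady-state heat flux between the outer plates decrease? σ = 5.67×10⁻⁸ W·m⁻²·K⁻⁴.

factor ≈ 1.71

Without shield: q₀ = σΔ(T⁴)/(1/ε₁+1/ε₂−1) with denominator 2.348.
With shield the two gaps are in series; the resistances add: (1/ε₁+1/ε_s−1)+(1/ε_s+1/ε₂−1) = 2.606+1.409 = 4.015.
Heat-flux ratio q₀/q = 4.015/2.348.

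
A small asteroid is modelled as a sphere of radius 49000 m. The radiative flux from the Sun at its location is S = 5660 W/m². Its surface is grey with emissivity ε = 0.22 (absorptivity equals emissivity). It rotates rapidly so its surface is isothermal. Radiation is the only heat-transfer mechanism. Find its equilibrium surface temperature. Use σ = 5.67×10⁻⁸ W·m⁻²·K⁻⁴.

At equilibrium, absorbed power = emitted power.
Absorbing cross-section = πr² = 7.543×10⁹ m²; emitting surface = 4πr² = 3.017×10¹⁰ m² (ratio 4).
εS·A_cross = εσ·A_surf·T⁴  ⇒  T⁴ = S/(4σ)   (ε cancels).
T⁴ = 5660/(4·5.67×10⁻⁸) = 2.496×10¹⁰ K⁴.
T = (2.496×10¹⁰)^(1/4).

T ≈ 397 K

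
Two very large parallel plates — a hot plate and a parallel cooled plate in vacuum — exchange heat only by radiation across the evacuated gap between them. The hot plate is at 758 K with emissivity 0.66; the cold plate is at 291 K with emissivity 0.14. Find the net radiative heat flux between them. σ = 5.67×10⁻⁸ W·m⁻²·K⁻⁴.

q ≈ 2390 W/m²

For two infinite grey parallel plates, q = σ(T₁⁴ − T₂⁴)/(1/ε₁ + 1/ε₂ − 1).
T₁⁴ − T₂⁴ = 3.301×10¹¹ − 7.171×10⁹ = 3.230×10¹¹ K⁴.
1/ε₁ + 1/ε₂ − 1 = 1.515 + 7.143 − 1 = 7.658.
q = 5.67×10⁻⁸ × 3.230×10¹¹ / 7.658.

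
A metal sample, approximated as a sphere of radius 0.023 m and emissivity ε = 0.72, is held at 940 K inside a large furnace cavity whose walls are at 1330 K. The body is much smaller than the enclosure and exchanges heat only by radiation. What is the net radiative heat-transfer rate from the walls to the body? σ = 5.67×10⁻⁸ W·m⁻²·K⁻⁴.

P_net ≈ 637 W

For a small grey body in a large enclosure: P_net = εσA(T_body⁴ − T_wall⁴).
A = 4πr² = 0.006648 m²; T_body⁴ − T_wall⁴ = 7.807×10¹¹ − 3.129×10¹² = -2.348×10¹² K⁴.
|P_net| = 0.72·5.67×10⁻⁸·0.006648·2.348×10¹².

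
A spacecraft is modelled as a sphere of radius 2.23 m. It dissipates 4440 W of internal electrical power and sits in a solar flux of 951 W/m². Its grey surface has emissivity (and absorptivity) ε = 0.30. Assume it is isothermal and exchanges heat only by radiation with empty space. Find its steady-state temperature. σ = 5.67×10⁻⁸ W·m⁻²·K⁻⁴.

At steady state, absorbed solar power + internal power = radiated power.
Absorbed: α·S·A_cross = 0.30·951·15.62 = 4457 W (cross-section πr²).
Total input = 4457 + 4440 = 8897 W.
Radiated: εσ·A_surf·T⁴ with A_surf = 4πr² = 62.49 m².
T⁴ = 8897/(0.30·5.67×10⁻⁸·62.49) = 8.370×10⁹ K⁴.

T ≈ 302 K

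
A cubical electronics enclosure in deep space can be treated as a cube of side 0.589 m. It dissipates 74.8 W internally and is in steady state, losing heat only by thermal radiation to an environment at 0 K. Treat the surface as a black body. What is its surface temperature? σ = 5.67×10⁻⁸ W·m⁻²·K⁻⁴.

T ≈ 159 K

Steady state: internal power = radiated power, P = εσA T⁴.
Radiating area A = 6L² = 2.082 m².
T⁴ = P/(εσA) = 74.8/(1.0·5.67×10⁻⁸·2.082) = 6.338×10⁸ K⁴.
T = (6.338×10⁸)^(1/4).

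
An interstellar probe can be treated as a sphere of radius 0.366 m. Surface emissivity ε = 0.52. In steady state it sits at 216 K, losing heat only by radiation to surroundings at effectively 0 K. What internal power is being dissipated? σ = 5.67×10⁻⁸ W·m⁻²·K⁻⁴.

Steady state: P = εσA T⁴.
A = 4πr² = 1.683 m²; T⁴ = (216)⁴ = 2.177×10⁹ K⁴.
P = 0.52 × 5.67×10⁻⁸ × 1.683 × 2.177×10⁹.

P ≈ 108 W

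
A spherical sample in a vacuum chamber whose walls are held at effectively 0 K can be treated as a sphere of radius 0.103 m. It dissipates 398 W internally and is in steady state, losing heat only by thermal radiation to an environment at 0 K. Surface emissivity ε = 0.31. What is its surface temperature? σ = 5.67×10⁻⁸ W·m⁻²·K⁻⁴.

T ≈ 642 K

Steady state: internal power = radiated power, P = εσA T⁴.
Radiating area A = 4πr² = 0.1333 m².
T⁴ = P/(εσA) = 398/(0.31·5.67×10⁻⁸·0.1333) = 1.698×10¹¹ K⁴.
T = (1.698×10¹¹)^(1/4).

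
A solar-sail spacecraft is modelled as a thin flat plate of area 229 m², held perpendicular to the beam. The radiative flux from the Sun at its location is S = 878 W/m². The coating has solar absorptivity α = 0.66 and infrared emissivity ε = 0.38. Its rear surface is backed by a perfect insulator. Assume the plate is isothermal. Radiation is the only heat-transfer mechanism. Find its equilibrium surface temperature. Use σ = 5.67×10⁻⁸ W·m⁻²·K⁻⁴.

At equilibrium, absorbed power = emitted power.
Absorbing cross-section = A = 229.0 m²; emitting surface = A = 229.0 m² (ratio 1).
αS·A_cross = εσ·A_surf·T⁴  ⇒  T⁴ = αS/(ε·1σ).
T⁴ = 0.660·878/(0.38·1·5.67×10⁻⁸) = 2.690×10¹⁰ K⁴.
T = (2.690×10¹⁰)^(1/4).

T ≈ 405 K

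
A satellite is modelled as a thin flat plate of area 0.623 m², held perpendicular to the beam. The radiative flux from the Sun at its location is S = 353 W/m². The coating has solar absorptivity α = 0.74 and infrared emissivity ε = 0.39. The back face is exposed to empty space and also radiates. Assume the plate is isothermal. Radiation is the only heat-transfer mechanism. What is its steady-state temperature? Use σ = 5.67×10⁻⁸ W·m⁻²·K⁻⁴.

T ≈ 277 K

At equilibrium, absorbed power = emitted power.
Absorbing cross-section = A = 0.6230 m²; emitting surface = 2A = 1.246 m² (ratio 2).
αS·A_cross = εσ·A_surf·T⁴  ⇒  T⁴ = αS/(ε·2σ).
T⁴ = 0.740·353/(0.39·2·5.67×10⁻⁸) = 5.906×10⁹ K⁴.
T = (5.906×10⁹)^(1/4).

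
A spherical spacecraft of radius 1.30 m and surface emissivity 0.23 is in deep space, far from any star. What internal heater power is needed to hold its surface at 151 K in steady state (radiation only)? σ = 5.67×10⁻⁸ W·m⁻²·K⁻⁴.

P ≈ 144 W

P = εσ·4πr²·T⁴.
4πr² = 21.24 m²; T⁴ = 5.199×10⁸ K⁴.
P = 0.23·5.67×10⁻⁸·21.24·5.199×10⁸.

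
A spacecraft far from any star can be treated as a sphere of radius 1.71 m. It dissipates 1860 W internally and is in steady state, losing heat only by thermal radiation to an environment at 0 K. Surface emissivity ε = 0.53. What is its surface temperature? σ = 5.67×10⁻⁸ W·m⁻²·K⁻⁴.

Steady state: internal power = radiated power, P = εσA T⁴.
Radiating area A = 4πr² = 36.75 m².
T⁴ = P/(εσA) = 1860/(0.53·5.67×10⁻⁸·36.75) = 1.684×10⁹ K⁴.
T = (1.684×10⁹)^(1/4).

T ≈ 203 K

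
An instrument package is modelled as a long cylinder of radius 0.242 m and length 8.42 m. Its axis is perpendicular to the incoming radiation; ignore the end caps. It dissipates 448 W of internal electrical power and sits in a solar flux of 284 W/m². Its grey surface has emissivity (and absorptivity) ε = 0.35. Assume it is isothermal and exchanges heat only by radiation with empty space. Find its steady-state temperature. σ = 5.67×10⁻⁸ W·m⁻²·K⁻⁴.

T ≈ 241 K

At steady state, absorbed solar power + internal power = radiated power.
Absorbed: α·S·A_cross = 0.35·284·4.075 = 405.1 W (cross-section 2rL).
Total input = 405.1 + 448 = 853.1 W.
Radiated: εσ·A_surf·T⁴ with A_surf = 2πrL = 12.80 m².
T⁴ = 853.1/(0.35·5.67×10⁻⁸·12.80) = 3.358×10⁹ K⁴.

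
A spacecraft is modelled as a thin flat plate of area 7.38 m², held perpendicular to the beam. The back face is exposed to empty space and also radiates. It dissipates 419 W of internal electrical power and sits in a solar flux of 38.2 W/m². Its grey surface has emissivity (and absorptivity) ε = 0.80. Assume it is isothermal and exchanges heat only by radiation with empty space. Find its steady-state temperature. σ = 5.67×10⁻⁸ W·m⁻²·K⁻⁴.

At steady state, absorbed solar power + internal power = radiated power.
Absorbed: α·S·A_cross = 0.80·38.2·7.380 = 225.5 W (cross-section A).
Total input = 225.5 + 419 = 644.5 W.
Radiated: εσ·A_surf·T⁴ with A_surf = 2A = 14.76 m².
T⁴ = 644.5/(0.80·5.67×10⁻⁸·14.76) = 9.627×10⁸ K⁴.

T ≈ 176 K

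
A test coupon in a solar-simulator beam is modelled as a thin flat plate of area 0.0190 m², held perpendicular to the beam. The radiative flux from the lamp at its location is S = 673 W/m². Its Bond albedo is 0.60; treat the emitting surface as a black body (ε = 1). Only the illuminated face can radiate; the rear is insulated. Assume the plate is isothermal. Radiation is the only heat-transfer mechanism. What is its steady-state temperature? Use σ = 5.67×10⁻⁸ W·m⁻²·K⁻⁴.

T ≈ 262 K

At equilibrium, absorbed power = emitted power.
Absorbing cross-section = A = 0.01900 m²; emitting surface = A = 0.01900 m² (ratio 1).
(1−a)S·A_cross = εσ·A_surf·T⁴  ⇒  T⁴ = (1−a)S/(1σ).
T⁴ = 0.400·673/(1·5.67×10⁻⁸) = 4.748×10⁹ K⁴.
T = (4.748×10⁹)^(1/4).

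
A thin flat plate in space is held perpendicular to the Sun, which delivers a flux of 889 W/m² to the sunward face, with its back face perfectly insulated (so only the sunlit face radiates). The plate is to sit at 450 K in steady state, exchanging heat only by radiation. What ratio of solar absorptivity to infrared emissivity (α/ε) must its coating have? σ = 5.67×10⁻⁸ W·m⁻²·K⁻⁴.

α/ε ≈ 2.62

Balance: αS·A = εσ·1A·T⁴ ⇒ α/ε = σT⁴/S.
α/ε = 5.67×10⁻⁸·(450)⁴/889 = 5.67×10⁻⁸·4.101×10¹⁰/889.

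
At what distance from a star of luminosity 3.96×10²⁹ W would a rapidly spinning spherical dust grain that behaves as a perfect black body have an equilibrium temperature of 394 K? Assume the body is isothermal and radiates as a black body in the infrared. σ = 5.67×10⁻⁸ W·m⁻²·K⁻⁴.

d ≈ 2.40×10¹² m

For an isothermal black-emitting sphere, (1−a)S·πr² = σ·4πr²·T⁴ ⇒ S = 4σT⁴/(1−a).
S = 4·5.67×10⁻⁸·(394)⁴/1.00 = 5465 W/m².
Flux falls as S = L/(4πd²), so d = √(L/(4πS)) = √(3.96×10²⁹/(4π·5465)).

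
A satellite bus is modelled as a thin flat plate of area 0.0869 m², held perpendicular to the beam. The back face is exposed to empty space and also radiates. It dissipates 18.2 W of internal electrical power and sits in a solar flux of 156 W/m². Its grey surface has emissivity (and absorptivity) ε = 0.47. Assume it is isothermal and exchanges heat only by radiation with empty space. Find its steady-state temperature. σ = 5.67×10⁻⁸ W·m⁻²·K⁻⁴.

At steady state, absorbed solar power + internal power = radiated power.
Absorbed: α·S·A_cross = 0.47·156·0.08690 = 6.372 W (cross-section A).
Total input = 6.372 + 18.2 = 24.57 W.
Radiated: εσ·A_surf·T⁴ with A_surf = 2A = 0.1738 m².
T⁴ = 24.57/(0.47·5.67×10⁻⁸·0.1738) = 5.305×10⁹ K⁴.

T ≈ 270 K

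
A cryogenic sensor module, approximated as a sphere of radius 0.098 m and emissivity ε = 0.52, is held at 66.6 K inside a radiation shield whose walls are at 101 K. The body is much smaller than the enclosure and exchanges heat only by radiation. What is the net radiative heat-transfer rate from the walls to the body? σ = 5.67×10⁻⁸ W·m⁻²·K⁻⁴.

P_net ≈ 0.300 W

For a small grey body in a large enclosure: P_net = εσA(T_body⁴ − T_wall⁴).
A = 4πr² = 0.1207 m²; T_body⁴ − T_wall⁴ = 1.967×10⁷ − 1.041×10⁸ = -8.439×10⁷ K⁴.
|P_net| = 0.52·5.67×10⁻⁸·0.1207·8.439×10⁷.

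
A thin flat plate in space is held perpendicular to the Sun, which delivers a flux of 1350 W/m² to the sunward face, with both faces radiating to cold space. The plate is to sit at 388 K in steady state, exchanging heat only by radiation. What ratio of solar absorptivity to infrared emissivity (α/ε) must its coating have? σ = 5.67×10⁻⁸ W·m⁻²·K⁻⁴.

α/ε ≈ 1.90

Balance: αS·A = εσ·2A·T⁴ ⇒ α/ε = 2σT⁴/S.
α/ε = 2·5.67×10⁻⁸·(388)⁴/1350 = 2·5.67×10⁻⁸·2.266×10¹⁰/1350.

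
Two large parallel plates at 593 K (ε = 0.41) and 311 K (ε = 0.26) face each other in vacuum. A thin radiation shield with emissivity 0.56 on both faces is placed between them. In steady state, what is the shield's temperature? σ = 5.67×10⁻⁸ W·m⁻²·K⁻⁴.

In steady state the net flux on the hot side equals that on the cold side.
σ(T₁⁴−T_s⁴)/D₁ = σ(T_s⁴−T₂⁴)/D₂, with D₁ = 1/ε₁+1/ε_s−1 = 3.225, D₂ = 1/ε_s+1/ε₂−1 = 4.632.
Solve for T_s⁴: T_s⁴ = (D₂·T₁⁴ + D₁·T₂⁴)/(D₁+D₂) = 7.674×10¹⁰ K⁴.

T_s ≈ 526 K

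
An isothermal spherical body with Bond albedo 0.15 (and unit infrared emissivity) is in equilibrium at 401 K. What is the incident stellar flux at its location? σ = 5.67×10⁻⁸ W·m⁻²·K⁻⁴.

S ≈ 6900 W/m²

(1−a)S·πr² = σ·4πr²·T⁴ ⇒ S = 4σT⁴/(1−a).
S = 4·5.67×10⁻⁸·2.586×10¹⁰/0.850.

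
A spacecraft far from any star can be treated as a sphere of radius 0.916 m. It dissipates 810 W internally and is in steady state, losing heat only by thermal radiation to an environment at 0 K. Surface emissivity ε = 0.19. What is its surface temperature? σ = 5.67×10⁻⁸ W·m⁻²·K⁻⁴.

T ≈ 291 K

Steady state: internal power = radiated power, P = εσA T⁴.
Radiating area A = 4πr² = 10.54 m².
T⁴ = P/(εσA) = 810/(0.19·5.67×10⁻⁸·10.54) = 7.131×10⁹ K⁴.
T = (7.131×10⁹)^(1/4).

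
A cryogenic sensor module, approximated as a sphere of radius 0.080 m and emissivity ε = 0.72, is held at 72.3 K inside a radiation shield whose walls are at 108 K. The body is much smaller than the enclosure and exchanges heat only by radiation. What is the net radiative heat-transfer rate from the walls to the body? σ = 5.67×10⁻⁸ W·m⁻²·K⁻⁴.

For a small grey body in a large enclosure: P_net = εσA(T_body⁴ − T_wall⁴).
A = 4πr² = 0.08042 m²; T_body⁴ − T_wall⁴ = 2.732×10⁷ − 1.360×10⁸ = -1.087×10⁸ K⁴.
|P_net| = 0.72·5.67×10⁻⁸·0.08042·1.087×10⁸.

P_net ≈ 0.357 W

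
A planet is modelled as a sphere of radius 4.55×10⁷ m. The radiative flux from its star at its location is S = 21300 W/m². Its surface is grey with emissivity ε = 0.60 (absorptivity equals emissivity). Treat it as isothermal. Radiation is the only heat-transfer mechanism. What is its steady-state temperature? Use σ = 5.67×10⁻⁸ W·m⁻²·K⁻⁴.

T ≈ 554 K

At equilibrium, absorbed power = emitted power.
Absorbing cross-section = πr² = 6.504×10¹⁵ m²; emitting surface = 4πr² = 2.602×10¹⁶ m² (ratio 4).
εS·A_cross = εσ·A_surf·T⁴  ⇒  T⁴ = S/(4σ)   (ε cancels).
T⁴ = 21300/(4·5.67×10⁻⁸) = 9.392×10¹⁰ K⁴.
T = (9.392×10¹⁰)^(1/4).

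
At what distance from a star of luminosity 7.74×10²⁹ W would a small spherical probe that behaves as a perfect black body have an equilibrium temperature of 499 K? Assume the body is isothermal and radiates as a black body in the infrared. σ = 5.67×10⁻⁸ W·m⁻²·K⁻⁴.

For an isothermal black-emitting sphere, (1−a)S·πr² = σ·4πr²·T⁴ ⇒ S = 4σT⁴/(1−a).
S = 4·5.67×10⁻⁸·(499)⁴/1.00 = 14060 W/m².
Flux falls as S = L/(4πd²), so d = √(L/(4πS)) = √(7.74×10²⁹/(4π·14060)).

d ≈ 2.09×10¹² m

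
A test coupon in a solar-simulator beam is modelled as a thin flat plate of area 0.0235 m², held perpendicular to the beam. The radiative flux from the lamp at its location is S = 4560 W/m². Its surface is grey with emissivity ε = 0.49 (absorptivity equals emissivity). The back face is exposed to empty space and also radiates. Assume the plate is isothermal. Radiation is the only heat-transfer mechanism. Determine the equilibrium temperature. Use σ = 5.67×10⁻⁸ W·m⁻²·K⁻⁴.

T ≈ 448 K

At equilibrium, absorbed power = emitted power.
Absorbing cross-section = A = 0.02350 m²; emitting surface = 2A = 0.04700 m² (ratio 2).
εS·A_cross = εσ·A_surf·T⁴  ⇒  T⁴ = S/(2σ)   (ε cancels).
T⁴ = 4560/(2·5.67×10⁻⁸) = 4.021×10¹⁰ K⁴.
T = (4.021×10¹⁰)^(1/4).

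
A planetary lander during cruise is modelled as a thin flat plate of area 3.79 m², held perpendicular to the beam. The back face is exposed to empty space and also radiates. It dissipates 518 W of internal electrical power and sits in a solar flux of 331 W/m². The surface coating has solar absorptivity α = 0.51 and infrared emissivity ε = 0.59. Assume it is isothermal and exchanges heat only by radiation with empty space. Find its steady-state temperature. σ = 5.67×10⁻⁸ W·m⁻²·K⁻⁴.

T ≈ 260 K

At steady state, absorbed solar power + internal power = radiated power.
Absorbed: α·S·A_cross = 0.51·331·3.790 = 639.8 W (cross-section A).
Total input = 639.8 + 518 = 1158 W.
Radiated: εσ·A_surf·T⁴ with A_surf = 2A = 7.580 m².
T⁴ = 1158/(0.59·5.67×10⁻⁸·7.580) = 4.566×10⁹ K⁴.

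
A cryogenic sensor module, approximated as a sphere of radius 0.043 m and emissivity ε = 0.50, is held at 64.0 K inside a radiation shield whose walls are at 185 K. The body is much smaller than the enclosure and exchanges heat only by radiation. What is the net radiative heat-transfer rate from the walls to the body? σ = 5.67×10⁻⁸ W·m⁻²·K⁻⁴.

P_net ≈ 0.761 W

For a small grey body in a large enclosure: P_net = εσA(T_body⁴ − T_wall⁴).
A = 4πr² = 0.02324 m²; T_body⁴ − T_wall⁴ = 1.678×10⁷ − 1.171×10⁹ = -1.155×10⁹ K⁴.
|P_net| = 0.50·5.67×10⁻⁸·0.02324·1.155×10⁹.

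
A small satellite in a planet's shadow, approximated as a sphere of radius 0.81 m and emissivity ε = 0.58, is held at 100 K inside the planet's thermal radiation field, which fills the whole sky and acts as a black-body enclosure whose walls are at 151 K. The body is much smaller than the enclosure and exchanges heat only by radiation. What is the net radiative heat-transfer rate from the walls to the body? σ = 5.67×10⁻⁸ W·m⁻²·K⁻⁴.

For a small grey body in a large enclosure: P_net = εσA(T_body⁴ − T_wall⁴).
A = 4πr² = 8.245 m²; T_body⁴ − T_wall⁴ = 1.000×10⁸ − 5.199×10⁸ = -4.199×10⁸ K⁴.
|P_net| = 0.58·5.67×10⁻⁸·8.245·4.199×10⁸.

P_net ≈ 114 W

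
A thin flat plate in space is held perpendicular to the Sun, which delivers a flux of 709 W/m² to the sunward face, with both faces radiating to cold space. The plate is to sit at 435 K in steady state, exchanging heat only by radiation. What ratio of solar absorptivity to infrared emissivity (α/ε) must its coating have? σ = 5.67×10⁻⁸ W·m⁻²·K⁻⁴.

Balance: αS·A = εσ·2A·T⁴ ⇒ α/ε = 2σT⁴/S.
α/ε = 2·5.67×10⁻⁸·(435)⁴/709 = 2·5.67×10⁻⁸·3.581×10¹⁰/709.

α/ε ≈ 5.73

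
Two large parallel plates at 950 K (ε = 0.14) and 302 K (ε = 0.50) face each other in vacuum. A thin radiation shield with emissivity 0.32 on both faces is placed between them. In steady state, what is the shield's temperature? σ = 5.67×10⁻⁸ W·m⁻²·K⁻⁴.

T_s ≈ 712 K

In steady state the net flux on the hot side equals that on the cold side.
σ(T₁⁴−T_s⁴)/D₁ = σ(T_s⁴−T₂⁴)/D₂, with D₁ = 1/ε₁+1/ε_s−1 = 9.268, D₂ = 1/ε_s+1/ε₂−1 = 4.125.
Solve for T_s⁴: T_s⁴ = (D₂·T₁⁴ + D₁·T₂⁴)/(D₁+D₂) = 2.566×10¹¹ K⁴.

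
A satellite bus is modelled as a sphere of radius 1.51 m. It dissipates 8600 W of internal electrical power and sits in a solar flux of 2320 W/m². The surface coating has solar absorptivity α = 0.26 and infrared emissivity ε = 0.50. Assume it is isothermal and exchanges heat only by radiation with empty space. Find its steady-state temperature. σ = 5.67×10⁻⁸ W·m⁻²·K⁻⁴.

T ≈ 355 K

At steady state, absorbed solar power + internal power = radiated power.
Absorbed: α·S·A_cross = 0.26·2320·7.163 = 4321 W (cross-section πr²).
Total input = 4321 + 8600 = 12920 W.
Radiated: εσ·A_surf·T⁴ with A_surf = 4πr² = 28.65 m².
T⁴ = 12920/(0.50·5.67×10⁻⁸·28.65) = 1.591×10¹⁰ K⁴.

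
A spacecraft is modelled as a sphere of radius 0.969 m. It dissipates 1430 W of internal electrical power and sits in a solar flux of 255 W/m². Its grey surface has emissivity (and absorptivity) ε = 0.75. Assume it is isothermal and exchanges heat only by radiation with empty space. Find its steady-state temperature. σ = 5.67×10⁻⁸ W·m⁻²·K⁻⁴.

At steady state, absorbed solar power + internal power = radiated power.
Absorbed: α·S·A_cross = 0.75·255·2.950 = 564.2 W (cross-section πr²).
Total input = 564.2 + 1430 = 1994 W.
Radiated: εσ·A_surf·T⁴ with A_surf = 4πr² = 11.80 m².
T⁴ = 1994/(0.75·5.67×10⁻⁸·11.80) = 3.974×10⁹ K⁴.

T ≈ 251 K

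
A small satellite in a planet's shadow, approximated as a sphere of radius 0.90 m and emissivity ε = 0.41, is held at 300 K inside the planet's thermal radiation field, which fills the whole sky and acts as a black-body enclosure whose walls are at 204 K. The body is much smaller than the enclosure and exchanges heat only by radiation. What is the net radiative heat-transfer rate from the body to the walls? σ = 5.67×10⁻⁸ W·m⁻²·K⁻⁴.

P_net ≈ 1510 W

For a small grey body in a large enclosure: P_net = εσA(T_body⁴ − T_wall⁴).
A = 4πr² = 10.18 m²; T_body⁴ − T_wall⁴ = 8.100×10⁹ − 1.732×10⁹ = 6.368×10⁹ K⁴.
|P_net| = 0.41·5.67×10⁻⁸·10.18·6.368×10⁹.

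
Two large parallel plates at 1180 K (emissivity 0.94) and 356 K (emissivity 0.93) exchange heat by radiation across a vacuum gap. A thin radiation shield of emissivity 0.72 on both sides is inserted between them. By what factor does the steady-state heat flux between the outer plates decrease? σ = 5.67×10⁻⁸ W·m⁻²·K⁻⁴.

Without shield: q₀ = σΔ(T⁴)/(1/ε₁+1/ε₂−1) with denominator 1.139.
With shield the two gaps are in series; the resistances add: (1/ε₁+1/ε_s−1)+(1/ε_s+1/ε₂−1) = 1.453+1.464 = 2.917.
Heat-flux ratio q₀/q = 2.917/1.139.

factor ≈ 2.56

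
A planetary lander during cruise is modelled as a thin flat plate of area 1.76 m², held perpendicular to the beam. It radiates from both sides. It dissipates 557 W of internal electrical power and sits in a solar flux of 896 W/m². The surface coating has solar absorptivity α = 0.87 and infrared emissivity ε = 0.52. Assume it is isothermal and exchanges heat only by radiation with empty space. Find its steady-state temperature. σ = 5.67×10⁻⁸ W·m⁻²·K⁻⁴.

T ≈ 369 K

At steady state, absorbed solar power + internal power = radiated power.
Absorbed: α·S·A_cross = 0.87·896·1.760 = 1372 W (cross-section A).
Total input = 1372 + 557 = 1929 W.
Radiated: εσ·A_surf·T⁴ with A_surf = 2A = 3.520 m².
T⁴ = 1929/(0.52·5.67×10⁻⁸·3.520) = 1.859×10¹⁰ K⁴.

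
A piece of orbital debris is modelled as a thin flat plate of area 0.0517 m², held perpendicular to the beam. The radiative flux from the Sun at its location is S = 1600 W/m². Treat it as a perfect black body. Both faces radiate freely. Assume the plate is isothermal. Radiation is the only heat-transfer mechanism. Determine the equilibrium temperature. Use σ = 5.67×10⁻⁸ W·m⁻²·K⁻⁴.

At equilibrium, absorbed power = emitted power.
Absorbing cross-section = A = 0.05170 m²; emitting surface = 2A = 0.1034 m² (ratio 2).
S·A_cross = εσ·A_surf·T⁴  ⇒  T⁴ = S/(2σ).
T⁴ = 1.00·1600/(2·5.67×10⁻⁸) = 1.411×10¹⁰ K⁴.
T = (1.411×10¹⁰)^(1/4).

T ≈ 345 K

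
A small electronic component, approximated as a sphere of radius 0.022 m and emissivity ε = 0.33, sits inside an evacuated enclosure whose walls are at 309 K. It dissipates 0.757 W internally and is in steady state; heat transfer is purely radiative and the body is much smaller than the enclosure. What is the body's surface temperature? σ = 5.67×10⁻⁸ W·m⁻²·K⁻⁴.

For a small grey body in a large enclosure, net radiated power = εσA(T⁴ − T_w⁴).
Steady state: P = εσA(T⁴ − T_w⁴) with A = 4πr² = 0.006082 m².
T⁴ = P/(εσA) + T_w⁴ = 0.757/(0.33·5.67×10⁻⁸·0.006082) + (309)⁴
    = 6.652×10⁹ + 9.117×10⁹ = 1.577×10¹⁰ K⁴.

T ≈ 354 K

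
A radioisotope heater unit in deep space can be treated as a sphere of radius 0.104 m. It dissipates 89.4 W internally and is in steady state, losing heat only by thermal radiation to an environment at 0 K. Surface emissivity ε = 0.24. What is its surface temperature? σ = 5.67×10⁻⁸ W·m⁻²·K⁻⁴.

T ≈ 469 K

Steady state: internal power = radiated power, P = εσA T⁴.
Radiating area A = 4πr² = 0.1359 m².
T⁴ = P/(εσA) = 89.4/(0.24·5.67×10⁻⁸·0.1359) = 4.834×10¹⁰ K⁴.
T = (4.834×10¹⁰)^(1/4).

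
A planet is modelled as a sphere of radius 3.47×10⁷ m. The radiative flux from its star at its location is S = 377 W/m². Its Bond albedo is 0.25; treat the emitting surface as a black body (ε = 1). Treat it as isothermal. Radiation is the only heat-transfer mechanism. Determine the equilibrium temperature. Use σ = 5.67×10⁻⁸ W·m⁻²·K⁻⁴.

T ≈ 188 K

At equilibrium, absorbed power = emitted power.
Absorbing cross-section = πr² = 3.783×10¹⁵ m²; emitting surface = 4πr² = 1.513×10¹⁶ m² (ratio 4).
(1−a)S·A_cross = εσ·A_surf·T⁴  ⇒  T⁴ = (1−a)S/(4σ).
T⁴ = 0.750·377/(4·5.67×10⁻⁸) = 1.247×10⁹ K⁴.
T = (1.247×10⁹)^(1/4).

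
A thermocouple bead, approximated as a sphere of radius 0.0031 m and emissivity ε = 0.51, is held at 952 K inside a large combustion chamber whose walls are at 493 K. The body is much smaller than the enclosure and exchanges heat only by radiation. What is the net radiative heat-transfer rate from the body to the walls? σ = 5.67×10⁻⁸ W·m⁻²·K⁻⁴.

P_net ≈ 2.66 W

For a small grey body in a large enclosure: P_net = εσA(T_body⁴ − T_wall⁴).
A = 4πr² = 1.208×10⁻⁴ m²; T_body⁴ − T_wall⁴ = 8.214×10¹¹ − 5.907×10¹⁰ = 7.623×10¹¹ K⁴.
|P_net| = 0.51·5.67×10⁻⁸·1.208×10⁻⁴·7.623×10¹¹.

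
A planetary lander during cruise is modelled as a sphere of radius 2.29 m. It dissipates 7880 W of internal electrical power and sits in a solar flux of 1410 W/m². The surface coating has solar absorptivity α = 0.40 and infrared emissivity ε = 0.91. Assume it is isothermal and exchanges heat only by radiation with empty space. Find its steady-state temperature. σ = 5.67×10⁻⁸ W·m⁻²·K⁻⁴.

At steady state, absorbed solar power + internal power = radiated power.
Absorbed: α·S·A_cross = 0.40·1410·16.47 = 9292 W (cross-section πr²).
Total input = 9292 + 7880 = 17170 W.
Radiated: εσ·A_surf·T⁴ with A_surf = 4πr² = 65.90 m².
T⁴ = 17170/(0.91·5.67×10⁻⁸·65.90) = 5.050×10⁹ K⁴.

T ≈ 267 K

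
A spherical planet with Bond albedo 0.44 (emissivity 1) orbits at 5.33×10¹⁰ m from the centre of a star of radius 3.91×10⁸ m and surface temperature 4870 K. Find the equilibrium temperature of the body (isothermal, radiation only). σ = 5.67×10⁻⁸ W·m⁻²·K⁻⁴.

The star's surface emits σT_*⁴; at distance d the flux is S = σT_*⁴(R_*/d)².
S = 5.67×10⁻⁸·(4870)⁴·(3.91×10⁸/5.33×10¹⁰)² = 1716 W/m².
For an isothermal sphere T⁴ = (1−a)S/(4σ) = 4.238×10⁹ K⁴.

T ≈ 255 K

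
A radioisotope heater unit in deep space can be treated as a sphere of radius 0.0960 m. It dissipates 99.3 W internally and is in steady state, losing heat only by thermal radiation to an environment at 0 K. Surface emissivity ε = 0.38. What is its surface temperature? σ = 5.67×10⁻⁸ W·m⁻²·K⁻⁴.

T ≈ 447 K

Steady state: internal power = radiated power, P = εσA T⁴.
Radiating area A = 4πr² = 0.1158 m².
T⁴ = P/(εσA) = 99.3/(0.38·5.67×10⁻⁸·0.1158) = 3.980×10¹⁰ K⁴.
T = (3.980×10¹⁰)^(1/4).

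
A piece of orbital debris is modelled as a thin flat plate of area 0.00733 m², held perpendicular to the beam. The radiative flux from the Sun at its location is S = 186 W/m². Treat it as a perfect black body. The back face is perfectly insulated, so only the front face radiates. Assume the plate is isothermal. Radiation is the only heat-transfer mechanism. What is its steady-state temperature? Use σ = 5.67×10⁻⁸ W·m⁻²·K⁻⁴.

At equilibrium, absorbed power = emitted power.
Absorbing cross-section = A = 0.007330 m²; emitting surface = A = 0.007330 m² (ratio 1).
S·A_cross = εσ·A_surf·T⁴  ⇒  T⁴ = S/(1σ).
T⁴ = 1.00·186/(1·5.67×10⁻⁸) = 3.280×10⁹ K⁴.
T = (3.280×10⁹)^(1/4).

T ≈ 239 K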